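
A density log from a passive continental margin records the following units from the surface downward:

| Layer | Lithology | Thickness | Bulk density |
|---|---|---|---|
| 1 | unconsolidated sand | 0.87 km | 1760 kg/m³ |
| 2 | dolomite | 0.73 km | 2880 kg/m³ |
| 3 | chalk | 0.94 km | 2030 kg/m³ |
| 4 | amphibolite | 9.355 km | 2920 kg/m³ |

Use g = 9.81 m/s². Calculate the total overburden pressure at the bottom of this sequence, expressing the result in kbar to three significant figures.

3.22 kbar

unconsolidated sand: 1760 kg/m³ × 9.81 m/s² × 870 m = 1.502×10^7 Pa = 0.1502 kbar
dolomite: 2880 kg/m³ × 9.81 m/s² × 730 m = 2.062×10^7 Pa = 0.2062 kbar
chalk: 2030 kg/m³ × 9.81 m/s² × 940 m = 1.872×10^7 Pa = 0.1872 kbar
amphibolite: 2920 kg/m³ × 9.81 m/s² × 9355 m = 2.680×10^8 Pa = 2.680 kbar
Total = 0.1502 + 0.2062 + 0.1872 + 2.680 = 3.2234 kbar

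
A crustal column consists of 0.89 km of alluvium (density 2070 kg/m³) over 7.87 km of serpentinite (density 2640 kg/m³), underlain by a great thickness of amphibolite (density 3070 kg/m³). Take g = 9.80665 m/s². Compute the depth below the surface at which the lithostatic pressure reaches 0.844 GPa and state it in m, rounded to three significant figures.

Pressure at base of upper layers: 2070×9.80665×890 + 2640×9.80665×7870 = 2.218×10^8 Pa = 0.2218 GPa
Remaining pressure to be supplied by amphibolite: 8.440×10^8 − 2.218×10^8 = 6.222×10^8 Pa
Additional depth in amphibolite = 6.222×10^8 Pa / (3070 kg/m³ × 9.80665 m/s²) = 20666 m
Total depth = 8760 m + 20666 m = 29426 m

29400 m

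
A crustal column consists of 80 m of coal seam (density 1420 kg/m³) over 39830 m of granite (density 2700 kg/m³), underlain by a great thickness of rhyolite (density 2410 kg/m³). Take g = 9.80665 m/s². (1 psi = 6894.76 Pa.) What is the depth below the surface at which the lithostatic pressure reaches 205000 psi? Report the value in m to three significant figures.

55000 m

Pressure at base of upper layers: 1420×9.80665×80 + 2700×9.80665×39830 = 1.056×10^9 Pa = 1.531×10^5 psi
Remaining pressure to be supplied by rhyolite: 1.413×10^9 − 1.056×10^9 = 3.577×10^8 Pa
Additional depth in rhyolite = 3.577×10^8 Pa / (2410 kg/m³ × 9.80665 m/s²) = 15135 m
Total depth = 39910 m + 15135 m = 55045 m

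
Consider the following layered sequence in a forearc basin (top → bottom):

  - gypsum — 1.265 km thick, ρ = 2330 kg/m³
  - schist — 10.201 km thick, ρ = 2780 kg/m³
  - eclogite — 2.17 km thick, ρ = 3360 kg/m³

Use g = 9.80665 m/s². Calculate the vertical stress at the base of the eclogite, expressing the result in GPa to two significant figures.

0.38 GPa

gypsum: 2330 kg/m³ × 9.80665 m/s² × 1265 m = 2.890×10^7 Pa = 0.02890 GPa
schist: 2780 kg/m³ × 9.80665 m/s² × 10201 m = 2.781×10^8 Pa = 0.2781 GPa
eclogite: 3360 kg/m³ × 9.80665 m/s² × 2170 m = 7.150×10^7 Pa = 0.07150 GPa
Total = 0.02890 + 0.2781 + 0.07150 = 0.37851 GPa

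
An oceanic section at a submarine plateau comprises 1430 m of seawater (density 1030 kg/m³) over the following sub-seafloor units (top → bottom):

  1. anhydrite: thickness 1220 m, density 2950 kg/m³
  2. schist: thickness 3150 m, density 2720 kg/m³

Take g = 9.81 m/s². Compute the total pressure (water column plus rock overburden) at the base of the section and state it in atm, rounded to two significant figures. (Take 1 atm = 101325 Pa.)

seawater: 1030 kg/m³ × 9.81 m/s² × 1430 m = 1.445×10^7 Pa = 142.6 atm
anhydrite: 2950 kg/m³ × 9.81 m/s² × 1220 m = 3.531×10^7 Pa = 348.4 atm
schist: 2720 kg/m³ × 9.81 m/s² × 3150 m = 8.405×10^7 Pa = 829.5 atm
Total = 142.6 + 348.4 + 829.5 = 1320.6 atm

1300 atm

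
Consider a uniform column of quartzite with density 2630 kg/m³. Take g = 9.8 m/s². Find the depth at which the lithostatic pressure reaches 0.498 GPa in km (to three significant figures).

h = P/(ρg) = 0.498 GPa / (2630 kg/m³ × 9.8 m/s²) = 4.980×10^8 Pa / 25774 Pa/m = 19322 m
= 19.322 km

19.3 km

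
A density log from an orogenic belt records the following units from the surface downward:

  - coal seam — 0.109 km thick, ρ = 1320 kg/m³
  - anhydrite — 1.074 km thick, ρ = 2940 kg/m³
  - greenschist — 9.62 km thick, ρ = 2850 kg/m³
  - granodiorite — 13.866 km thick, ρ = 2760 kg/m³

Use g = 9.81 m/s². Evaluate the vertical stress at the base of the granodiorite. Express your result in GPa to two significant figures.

0.68 GPa

coal seam: 1320 kg/m³ × 9.81 m/s² × 109 m = 1.411×10^6 Pa = 1.411×10^-3 GPa
anhydrite: 2940 kg/m³ × 9.81 m/s² × 1074 m = 3.098×10^7 Pa = 0.03098 GPa
greenschist: 2850 kg/m³ × 9.81 m/s² × 9620 m = 2.690×10^8 Pa = 0.2690 GPa
granodiorite: 2760 kg/m³ × 9.81 m/s² × 13866 m = 3.754×10^8 Pa = 0.3754 GPa
Total = 1.411×10^-3 + 0.03098 + 0.2690 + 0.3754 = 0.67678 GPa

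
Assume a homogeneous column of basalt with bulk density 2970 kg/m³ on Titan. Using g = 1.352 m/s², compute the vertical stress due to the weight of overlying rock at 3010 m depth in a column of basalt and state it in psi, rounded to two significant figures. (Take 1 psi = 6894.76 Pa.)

basalt: 2970 kg/m³ × 1.352 m/s² × 3010 m = 1.209×10^7 Pa = 1753 psi

1800 psi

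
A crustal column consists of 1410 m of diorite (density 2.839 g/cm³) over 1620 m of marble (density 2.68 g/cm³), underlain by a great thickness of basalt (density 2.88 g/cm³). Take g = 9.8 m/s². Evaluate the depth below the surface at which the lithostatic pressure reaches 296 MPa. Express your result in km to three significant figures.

10.6 km

Pressure at base of upper layers: 2839×9.8×1410 + 2680×9.8×1620 = 8.178×10^7 Pa = 81.78 MPa
Remaining pressure to be supplied by basalt: 2.960×10^8 − 8.178×10^7 = 2.142×10^8 Pa
Additional depth in basalt = 2.142×10^8 Pa / (2880 kg/m³ × 9.8 m/s²) = 7590.1 m
Total depth = 3030 m + 7590.1 m = 10620 m
= 10.620 km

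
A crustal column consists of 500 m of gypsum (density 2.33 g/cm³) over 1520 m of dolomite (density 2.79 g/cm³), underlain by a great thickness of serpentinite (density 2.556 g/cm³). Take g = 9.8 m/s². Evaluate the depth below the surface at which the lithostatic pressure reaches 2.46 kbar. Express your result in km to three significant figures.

9.73 km

Pressure at base of upper layers: 2330×9.8×500 + 2790×9.8×1520 = 5.298×10^7 Pa = 0.5298 kbar
Remaining pressure to be supplied by serpentinite: 2.460×10^8 − 5.298×10^7 = 1.930×10^8 Pa
Additional depth in serpentinite = 1.930×10^8 Pa / (2556 kg/m³ × 9.8 m/s²) = 7705.9 m
Total depth = 2020 m + 7705.9 m = 9725.9 m
= 9.7259 km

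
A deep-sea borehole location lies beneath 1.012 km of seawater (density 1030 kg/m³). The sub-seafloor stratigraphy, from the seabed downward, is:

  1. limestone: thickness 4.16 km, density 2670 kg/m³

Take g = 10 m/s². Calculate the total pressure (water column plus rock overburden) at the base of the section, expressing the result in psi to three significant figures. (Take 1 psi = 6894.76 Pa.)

seawater: 1030 kg/m³ × 10 m/s² × 1012 m = 1.042×10^7 Pa = 1512 psi
limestone: 2670 kg/m³ × 10 m/s² × 4160 m = 1.111×10^8 Pa = 16110 psi
Total = 1512 + 16110 = 17621 psi

17600 psi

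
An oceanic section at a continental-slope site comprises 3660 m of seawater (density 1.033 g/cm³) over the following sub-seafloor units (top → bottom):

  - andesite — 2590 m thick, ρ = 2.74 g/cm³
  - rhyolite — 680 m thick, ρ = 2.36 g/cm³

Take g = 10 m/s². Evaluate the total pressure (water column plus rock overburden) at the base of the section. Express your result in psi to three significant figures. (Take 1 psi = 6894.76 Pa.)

seawater: 1033 kg/m³ × 10 m/s² × 3660 m = 3.781×10^7 Pa = 5484 psi
andesite: 2740 kg/m³ × 10 m/s² × 2590 m = 7.097×10^7 Pa = 10293 psi
rhyolite: 2360 kg/m³ × 10 m/s² × 680 m = 1.605×10^7 Pa = 2328 psi
Total = 5484 + 10293 + 2328 = 18104 psi

18100 psi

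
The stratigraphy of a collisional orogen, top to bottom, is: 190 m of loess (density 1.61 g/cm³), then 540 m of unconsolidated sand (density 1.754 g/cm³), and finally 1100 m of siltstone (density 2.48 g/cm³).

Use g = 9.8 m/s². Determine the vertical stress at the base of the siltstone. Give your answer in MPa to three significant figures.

39.0 MPa

loess: 1610 kg/m³ × 9.8 m/s² × 190 m = 2.998×10^6 Pa = 2.998 MPa
unconsolidated sand: 1754 kg/m³ × 9.8 m/s² × 540 m = 9.282×10^6 Pa = 9.282 MPa
siltstone: 2480 kg/m³ × 9.8 m/s² × 1100 m = 2.673×10^7 Pa = 26.73 MPa
Total = 2.998 + 9.282 + 26.73 = 39.014 MPa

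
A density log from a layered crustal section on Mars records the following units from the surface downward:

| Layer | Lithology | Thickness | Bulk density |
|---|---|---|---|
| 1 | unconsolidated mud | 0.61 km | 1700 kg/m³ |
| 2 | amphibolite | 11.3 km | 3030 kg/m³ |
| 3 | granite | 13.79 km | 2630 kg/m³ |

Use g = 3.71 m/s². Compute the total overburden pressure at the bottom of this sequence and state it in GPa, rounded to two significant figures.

unconsolidated mud: 1700 kg/m³ × 3.71 m/s² × 610 m = 3.847×10^6 Pa = 3.847×10^-3 GPa
amphibolite: 3030 kg/m³ × 3.71 m/s² × 11300 m = 1.270×10^8 Pa = 0.1270 GPa
granite: 2630 kg/m³ × 3.71 m/s² × 13790 m = 1.346×10^8 Pa = 0.1346 GPa
Total = 3.847×10^-3 + 0.1270 + 0.1346 = 0.26543 GPa

0.27 GPa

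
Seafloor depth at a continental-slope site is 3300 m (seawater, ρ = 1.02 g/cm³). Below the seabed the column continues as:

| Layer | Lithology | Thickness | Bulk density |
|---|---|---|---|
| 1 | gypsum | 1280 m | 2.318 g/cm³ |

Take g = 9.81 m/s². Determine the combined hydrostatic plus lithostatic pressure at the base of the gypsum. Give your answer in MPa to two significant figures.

seawater: 1020 kg/m³ × 9.81 m/s² × 3300 m = 3.302×10^7 Pa = 33.02 MPa
gypsum: 2318 kg/m³ × 9.81 m/s² × 1280 m = 2.911×10^7 Pa = 29.11 MPa
Total = 33.02 + 29.11 = 62.127 MPa

62 MPa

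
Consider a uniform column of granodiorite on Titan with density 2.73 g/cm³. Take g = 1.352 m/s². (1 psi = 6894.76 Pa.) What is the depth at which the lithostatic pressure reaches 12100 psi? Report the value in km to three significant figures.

22.6 km

h = P/(ρg) = 12100 psi / (2730 kg/m³ × 1.352 m/s²) = 8.343×10^7 Pa / 3691.0 Pa/m = 22603 m
= 22.603 km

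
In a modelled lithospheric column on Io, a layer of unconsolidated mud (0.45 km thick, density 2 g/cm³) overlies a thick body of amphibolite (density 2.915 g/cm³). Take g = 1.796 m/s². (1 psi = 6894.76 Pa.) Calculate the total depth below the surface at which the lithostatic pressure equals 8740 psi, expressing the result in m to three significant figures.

11700 m

Pressure at base of upper layers: 2000×1.796×450 = 1.616×10^6 Pa = 234.4 psi
Remaining pressure to be supplied by amphibolite: 6.026×10^7 − 1.616×10^6 = 5.864×10^7 Pa
Additional depth in amphibolite = 5.864×10^7 Pa / (2915 kg/m³ × 1.796 m/s²) = 11202 m
Total depth = 450 m + 11202 m = 11652 m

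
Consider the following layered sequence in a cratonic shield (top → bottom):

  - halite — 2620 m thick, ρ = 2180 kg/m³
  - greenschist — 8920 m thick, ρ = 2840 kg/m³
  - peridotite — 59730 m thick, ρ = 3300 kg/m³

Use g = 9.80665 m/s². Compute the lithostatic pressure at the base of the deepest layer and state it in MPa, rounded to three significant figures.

halite: 2180 kg/m³ × 9.80665 m/s² × 2620 m = 5.601×10^7 Pa = 56.01 MPa
greenschist: 2840 kg/m³ × 9.80665 m/s² × 8920 m = 2.484×10^8 Pa = 248.4 MPa
peridotite: 3300 kg/m³ × 9.80665 m/s² × 59730 m = 1.933×10^9 Pa = 1933 MPa
Total = 56.01 + 248.4 + 1933 = 2237.4 MPa

2240 MPa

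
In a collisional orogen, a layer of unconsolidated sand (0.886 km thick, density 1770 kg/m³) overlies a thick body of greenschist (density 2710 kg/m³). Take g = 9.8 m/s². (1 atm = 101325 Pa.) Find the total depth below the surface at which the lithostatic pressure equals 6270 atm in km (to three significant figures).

Pressure at base of upper layers: 1770×9.8×886 = 1.537×10^7 Pa = 151.7 atm
Remaining pressure to be supplied by greenschist: 6.353×10^8 − 1.537×10^7 = 6.199×10^8 Pa
Additional depth in greenschist = 6.199×10^8 Pa / (2710 kg/m³ × 9.8 m/s²) = 23343 m
Total depth = 886 m + 23343 m = 24229 m
= 24.229 km

24.2 km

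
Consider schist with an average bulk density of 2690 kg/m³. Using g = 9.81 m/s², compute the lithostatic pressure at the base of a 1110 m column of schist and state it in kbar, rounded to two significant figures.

0.29 kbar

schist: 2690 kg/m³ × 9.81 m/s² × 1110 m = 2.929×10^7 Pa = 0.2929 kbar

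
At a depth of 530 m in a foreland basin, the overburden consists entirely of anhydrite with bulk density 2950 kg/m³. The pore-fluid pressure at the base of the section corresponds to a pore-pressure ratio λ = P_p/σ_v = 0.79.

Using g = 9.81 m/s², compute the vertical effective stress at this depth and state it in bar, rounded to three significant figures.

32.2 bar

Overburden (lithostatic) stress σ_v:
anhydrite: 2950 kg/m³ × 9.81 m/s² × 530 m = 1.534×10^7 Pa = 15.34 MPa
Pore pressure P_p = λ·σ_v = 0.79 × 15.34 MPa = 12.12 MPa
Effective stress σ' = σ_v − P_p = 15.34 − 12.12 = 3.2210 MPa = 32.210 bar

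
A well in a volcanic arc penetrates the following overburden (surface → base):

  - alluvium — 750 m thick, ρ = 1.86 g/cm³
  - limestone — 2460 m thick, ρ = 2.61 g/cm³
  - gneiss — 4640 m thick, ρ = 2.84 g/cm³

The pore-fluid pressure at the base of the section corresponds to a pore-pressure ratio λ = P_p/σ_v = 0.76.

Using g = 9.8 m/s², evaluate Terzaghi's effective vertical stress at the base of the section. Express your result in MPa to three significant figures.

49.4 MPa

Overburden (lithostatic) stress σ_v:
alluvium: 1860 kg/m³ × 9.8 m/s² × 750 m = 1.367×10^7 Pa = 13.67 MPa
limestone: 2610 kg/m³ × 9.8 m/s² × 2460 m = 6.292×10^7 Pa = 62.92 MPa
gneiss: 2840 kg/m³ × 9.8 m/s² × 4640 m = 1.291×10^8 Pa = 129.1 MPa
Total = 13.67 + 62.92 + 129.1 = 205.73 MPa
Pore pressure P_p = λ·σ_v = 0.76 × 205.7 MPa = 156.4 MPa
Effective stress σ' = σ_v − P_p = 205.7 − 156.4 = 49.376 MPa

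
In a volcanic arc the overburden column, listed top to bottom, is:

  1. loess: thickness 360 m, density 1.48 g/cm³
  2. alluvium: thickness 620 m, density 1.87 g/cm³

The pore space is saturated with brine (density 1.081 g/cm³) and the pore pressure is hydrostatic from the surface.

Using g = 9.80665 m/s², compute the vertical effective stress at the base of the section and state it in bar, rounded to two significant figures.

Overburden (lithostatic) stress σ_v:
loess: 1480 kg/m³ × 9.80665 m/s² × 360 m = 5.225×10^6 Pa = 5.225 MPa
alluvium: 1870 kg/m³ × 9.80665 m/s² × 620 m = 1.137×10^7 Pa = 11.37 MPa
Total = 5.225 + 11.37 = 16.595 MPa
Pore pressure P_p = 1081 kg/m³ × 9.80665 m/s² × 980 m = 1.039×10^7 Pa = 10.39 MPa
Effective stress σ' = σ_v − P_p = 16.59 − 10.39 = 6.2058 MPa = 62.058 bar

62 bar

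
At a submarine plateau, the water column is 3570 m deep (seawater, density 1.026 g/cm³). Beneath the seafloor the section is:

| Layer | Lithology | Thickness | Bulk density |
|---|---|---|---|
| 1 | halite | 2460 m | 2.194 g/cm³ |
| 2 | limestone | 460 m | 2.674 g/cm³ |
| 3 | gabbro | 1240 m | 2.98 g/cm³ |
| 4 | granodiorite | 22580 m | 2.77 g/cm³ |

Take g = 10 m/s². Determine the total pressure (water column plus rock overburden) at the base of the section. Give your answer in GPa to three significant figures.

seawater: 1026 kg/m³ × 10 m/s² × 3570 m = 3.663×10^7 Pa = 0.03663 GPa
halite: 2194 kg/m³ × 10 m/s² × 2460 m = 5.397×10^7 Pa = 0.05397 GPa
limestone: 2674 kg/m³ × 10 m/s² × 460 m = 1.230×10^7 Pa = 0.01230 GPa
gabbro: 2980 kg/m³ × 10 m/s² × 1240 m = 3.695×10^7 Pa = 0.03695 GPa
granodiorite: 2770 kg/m³ × 10 m/s² × 22580 m = 6.255×10^8 Pa = 0.6255 GPa
Total = 0.03663 + 0.05397 + 0.01230 + 0.03695 + 0.6255 = 0.76532 GPa

0.765 GPa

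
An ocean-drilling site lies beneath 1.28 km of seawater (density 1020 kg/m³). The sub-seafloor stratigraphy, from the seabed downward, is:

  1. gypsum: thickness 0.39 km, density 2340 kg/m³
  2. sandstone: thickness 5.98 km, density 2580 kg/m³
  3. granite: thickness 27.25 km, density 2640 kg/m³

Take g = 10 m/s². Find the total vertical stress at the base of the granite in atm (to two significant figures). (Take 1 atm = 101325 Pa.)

8800 atm

seawater: 1020 kg/m³ × 10 m/s² × 1280 m = 1.306×10^7 Pa = 128.9 atm
gypsum: 2340 kg/m³ × 10 m/s² × 390 m = 9.126×10^6 Pa = 90.07 atm
sandstone: 2580 kg/m³ × 10 m/s² × 5980 m = 1.543×10^8 Pa = 1523 atm
granite: 2640 kg/m³ × 10 m/s² × 27250 m = 7.194×10^8 Pa = 7100 atm
Total = 128.9 + 90.07 + 1523 + 7100 = 8841.5 atm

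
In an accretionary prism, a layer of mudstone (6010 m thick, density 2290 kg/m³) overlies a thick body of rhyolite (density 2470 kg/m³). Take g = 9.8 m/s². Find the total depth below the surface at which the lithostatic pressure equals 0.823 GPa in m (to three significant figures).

Pressure at base of upper layers: 2290×9.8×6010 = 1.349×10^8 Pa = 0.1349 GPa
Remaining pressure to be supplied by rhyolite: 8.230×10^8 − 1.349×10^8 = 6.881×10^8 Pa
Additional depth in rhyolite = 6.881×10^8 Pa / (2470 kg/m³ × 9.8 m/s²) = 28428 m
Total depth = 6010 m + 28428 m = 34438 m

34400 m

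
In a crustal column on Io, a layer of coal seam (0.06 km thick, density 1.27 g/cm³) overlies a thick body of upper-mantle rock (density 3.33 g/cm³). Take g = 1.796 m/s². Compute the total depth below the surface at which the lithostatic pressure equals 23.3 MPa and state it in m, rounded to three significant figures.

3930 m

Pressure at base of upper layers: 1270×1.796×60 = 1.369×10^5 Pa = 0.1369 MPa
Remaining pressure to be supplied by upper-mantle rock: 2.330×10^7 − 1.369×10^5 = 2.316×10^7 Pa
Additional depth in upper-mantle rock = 2.316×10^7 Pa / (3330 kg/m³ × 1.796 m/s²) = 3873.0 m
Total depth = 60 m + 3873.0 m = 3933.0 m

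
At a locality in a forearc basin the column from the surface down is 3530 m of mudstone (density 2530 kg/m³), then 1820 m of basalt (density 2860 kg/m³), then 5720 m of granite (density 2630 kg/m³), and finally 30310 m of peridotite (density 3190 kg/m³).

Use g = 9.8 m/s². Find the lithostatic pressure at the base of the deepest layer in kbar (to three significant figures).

mudstone: 2530 kg/m³ × 9.8 m/s² × 3530 m = 8.752×10^7 Pa = 0.8752 kbar
basalt: 2860 kg/m³ × 9.8 m/s² × 1820 m = 5.101×10^7 Pa = 0.5101 kbar
granite: 2630 kg/m³ × 9.8 m/s² × 5720 m = 1.474×10^8 Pa = 1.474 kbar
peridotite: 3190 kg/m³ × 9.8 m/s² × 30310 m = 9.476×10^8 Pa = 9.476 kbar
Total = 0.8752 + 0.5101 + 1.474 + 9.476 = 12.335 kbar

12.3 kbar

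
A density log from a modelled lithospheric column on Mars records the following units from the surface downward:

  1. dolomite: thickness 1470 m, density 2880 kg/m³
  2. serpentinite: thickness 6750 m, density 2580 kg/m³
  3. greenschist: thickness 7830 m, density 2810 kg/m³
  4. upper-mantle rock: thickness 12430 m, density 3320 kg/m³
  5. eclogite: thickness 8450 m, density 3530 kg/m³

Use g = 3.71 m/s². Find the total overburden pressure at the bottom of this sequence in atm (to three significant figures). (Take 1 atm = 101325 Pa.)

4200 atm

dolomite: 2880 kg/m³ × 3.71 m/s² × 1470 m = 1.571×10^7 Pa = 155.0 atm
serpentinite: 2580 kg/m³ × 3.71 m/s² × 6750 m = 6.461×10^7 Pa = 637.6 atm
greenschist: 2810 kg/m³ × 3.71 m/s² × 7830 m = 8.163×10^7 Pa = 805.6 atm
upper-mantle rock: 3320 kg/m³ × 3.71 m/s² × 12430 m = 1.531×10^8 Pa = 1511 atm
eclogite: 3530 kg/m³ × 3.71 m/s² × 8450 m = 1.107×10^8 Pa = 1092 atm
Total = 155.0 + 637.6 + 805.6 + 1511 + 1092 = 4201.4 atm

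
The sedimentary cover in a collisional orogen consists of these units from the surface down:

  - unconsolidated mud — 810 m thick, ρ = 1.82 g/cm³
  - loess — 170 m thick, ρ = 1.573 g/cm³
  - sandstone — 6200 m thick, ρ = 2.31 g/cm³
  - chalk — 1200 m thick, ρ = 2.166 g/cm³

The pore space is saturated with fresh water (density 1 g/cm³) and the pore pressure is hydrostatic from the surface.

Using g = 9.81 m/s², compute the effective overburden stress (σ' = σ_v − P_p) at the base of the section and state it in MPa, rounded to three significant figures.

Overburden (lithostatic) stress σ_v:
unconsolidated mud: 1820 kg/m³ × 9.81 m/s² × 810 m = 1.446×10^7 Pa = 14.46 MPa
loess: 1573 kg/m³ × 9.81 m/s² × 170 m = 2.623×10^6 Pa = 2.623 MPa
sandstone: 2310 kg/m³ × 9.81 m/s² × 6200 m = 1.405×10^8 Pa = 140.5 MPa
chalk: 2166 kg/m³ × 9.81 m/s² × 1200 m = 2.550×10^7 Pa = 25.50 MPa
Total = 14.46 + 2.623 + 140.5 + 25.50 = 183.08 MPa
Pore pressure P_p = 1000 kg/m³ × 9.81 m/s² × 8380 m = 8.221×10^7 Pa = 82.21 MPa
Effective stress σ' = σ_v − P_p = 183.1 − 82.21 = 100.87 MPa

101 MPa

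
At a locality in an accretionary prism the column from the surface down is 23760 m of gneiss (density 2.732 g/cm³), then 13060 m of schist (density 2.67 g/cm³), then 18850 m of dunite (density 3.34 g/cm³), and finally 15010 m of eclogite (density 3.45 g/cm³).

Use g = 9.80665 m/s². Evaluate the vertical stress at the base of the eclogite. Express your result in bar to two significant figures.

gneiss: 2732 kg/m³ × 9.80665 m/s² × 23760 m = 6.366×10^8 Pa = 6366 bar
schist: 2670 kg/m³ × 9.80665 m/s² × 13060 m = 3.420×10^8 Pa = 3420 bar
dunite: 3340 kg/m³ × 9.80665 m/s² × 18850 m = 6.174×10^8 Pa = 6174 bar
eclogite: 3450 kg/m³ × 9.80665 m/s² × 15010 m = 5.078×10^8 Pa = 5078 bar
Total = 6366 + 3420 + 6174 + 5078 = 21038 bar

21000 bar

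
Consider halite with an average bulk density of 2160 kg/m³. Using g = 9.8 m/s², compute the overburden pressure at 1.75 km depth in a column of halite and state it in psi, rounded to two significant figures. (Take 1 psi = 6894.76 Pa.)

5400 psi

halite: 2160 kg/m³ × 9.8 m/s² × 1750 m = 3.704×10^7 Pa = 5373 psi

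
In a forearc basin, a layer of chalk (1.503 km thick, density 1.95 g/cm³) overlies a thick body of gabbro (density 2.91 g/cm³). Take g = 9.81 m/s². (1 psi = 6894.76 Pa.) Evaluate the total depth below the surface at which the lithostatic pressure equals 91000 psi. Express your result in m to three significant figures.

22500 m

Pressure at base of upper layers: 1950×9.81×1503 = 2.875×10^7 Pa = 4170 psi
Remaining pressure to be supplied by gabbro: 6.274×10^8 − 2.875×10^7 = 5.987×10^8 Pa
Additional depth in gabbro = 5.987×10^8 Pa / (2910 kg/m³ × 9.81 m/s²) = 20971 m
Total depth = 1503 m + 20971 m = 22474 m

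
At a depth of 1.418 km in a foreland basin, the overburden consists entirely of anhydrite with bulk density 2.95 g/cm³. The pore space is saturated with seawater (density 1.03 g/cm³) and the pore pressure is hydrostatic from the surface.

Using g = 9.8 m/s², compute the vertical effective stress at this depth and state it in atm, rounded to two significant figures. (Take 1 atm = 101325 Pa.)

260 atm

Overburden (lithostatic) stress σ_v:
anhydrite: 2950 kg/m³ × 9.8 m/s² × 1418 m = 4.099×10^7 Pa = 40.99 MPa
Pore pressure P_p = 1030 kg/m³ × 9.8 m/s² × 1418 m = 1.431×10^7 Pa = 14.31 MPa
Effective stress σ' = σ_v − P_p = 40.99 − 14.31 = 26.681 MPa = 263.32 atm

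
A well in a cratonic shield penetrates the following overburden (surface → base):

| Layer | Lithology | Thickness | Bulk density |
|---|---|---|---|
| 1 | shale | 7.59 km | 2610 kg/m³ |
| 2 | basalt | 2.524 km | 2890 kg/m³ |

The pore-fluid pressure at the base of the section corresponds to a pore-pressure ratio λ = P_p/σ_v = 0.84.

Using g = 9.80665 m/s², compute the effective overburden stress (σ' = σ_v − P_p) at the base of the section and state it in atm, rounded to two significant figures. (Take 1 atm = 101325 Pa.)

420 atm

Overburden (lithostatic) stress σ_v:
shale: 2610 kg/m³ × 9.80665 m/s² × 7590 m = 1.943×10^8 Pa = 194.3 MPa
basalt: 2890 kg/m³ × 9.80665 m/s² × 2524 m = 7.153×10^7 Pa = 71.53 MPa
Total = 194.3 + 71.53 = 265.80 MPa
Pore pressure P_p = λ·σ_v = 0.84 × 265.8 MPa = 223.3 MPa
Effective stress σ' = σ_v − P_p = 265.8 − 223.3 = 42.528 MPa = 419.72 atm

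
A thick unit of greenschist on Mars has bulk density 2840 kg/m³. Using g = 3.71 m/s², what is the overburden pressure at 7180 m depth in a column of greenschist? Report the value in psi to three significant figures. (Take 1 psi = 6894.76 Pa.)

greenschist: 2840 kg/m³ × 3.71 m/s² × 7180 m = 7.565×10^7 Pa = 10972 psi

11000 psi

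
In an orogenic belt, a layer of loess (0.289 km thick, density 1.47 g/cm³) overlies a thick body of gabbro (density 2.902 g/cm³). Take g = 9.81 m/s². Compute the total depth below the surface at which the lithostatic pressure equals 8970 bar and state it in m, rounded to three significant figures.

Pressure at base of upper layers: 1470×9.81×289 = 4.168×10^6 Pa = 41.68 bar
Remaining pressure to be supplied by gabbro: 8.970×10^8 − 4.168×10^6 = 8.928×10^8 Pa
Additional depth in gabbro = 8.928×10^8 Pa / (2902 kg/m³ × 9.81 m/s²) = 31362 m
Total depth = 289 m + 31362 m = 31651 m

31700 m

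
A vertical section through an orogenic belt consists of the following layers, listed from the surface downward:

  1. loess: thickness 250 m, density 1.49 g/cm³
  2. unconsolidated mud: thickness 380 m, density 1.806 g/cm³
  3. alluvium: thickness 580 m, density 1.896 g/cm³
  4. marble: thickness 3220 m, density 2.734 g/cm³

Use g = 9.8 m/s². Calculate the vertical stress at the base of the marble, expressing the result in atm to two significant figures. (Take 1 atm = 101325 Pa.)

loess: 1490 kg/m³ × 9.8 m/s² × 250 m = 3.651×10^6 Pa = 36.03 atm
unconsolidated mud: 1806 kg/m³ × 9.8 m/s² × 380 m = 6.726×10^6 Pa = 66.38 atm
alluvium: 1896 kg/m³ × 9.8 m/s² × 580 m = 1.078×10^7 Pa = 106.4 atm
marble: 2734 kg/m³ × 9.8 m/s² × 3220 m = 8.627×10^7 Pa = 851.5 atm
Total = 36.03 + 66.38 + 106.4 + 851.5 = 1060.2 atm

1100 atm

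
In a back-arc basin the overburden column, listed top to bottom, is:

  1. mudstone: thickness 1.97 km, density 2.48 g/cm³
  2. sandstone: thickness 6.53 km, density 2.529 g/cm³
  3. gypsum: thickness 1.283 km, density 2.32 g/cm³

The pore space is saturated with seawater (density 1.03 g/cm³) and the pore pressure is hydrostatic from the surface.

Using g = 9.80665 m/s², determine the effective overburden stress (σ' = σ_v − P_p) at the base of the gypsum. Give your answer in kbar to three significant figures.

Overburden (lithostatic) stress σ_v:
mudstone: 2480 kg/m³ × 9.80665 m/s² × 1970 m = 4.791×10^7 Pa = 47.91 MPa
sandstone: 2529 kg/m³ × 9.80665 m/s² × 6530 m = 1.620×10^8 Pa = 162.0 MPa
gypsum: 2320 kg/m³ × 9.80665 m/s² × 1283 m = 2.919×10^7 Pa = 29.19 MPa
Total = 47.91 + 162.0 + 29.19 = 239.05 MPa
Pore pressure P_p = 1030 kg/m³ × 9.80665 m/s² × 9783 m = 9.882×10^7 Pa = 98.82 MPa
Effective stress σ' = σ_v − P_p = 239.1 − 98.82 = 140.24 MPa = 1.4024 kbar

1.40 kbar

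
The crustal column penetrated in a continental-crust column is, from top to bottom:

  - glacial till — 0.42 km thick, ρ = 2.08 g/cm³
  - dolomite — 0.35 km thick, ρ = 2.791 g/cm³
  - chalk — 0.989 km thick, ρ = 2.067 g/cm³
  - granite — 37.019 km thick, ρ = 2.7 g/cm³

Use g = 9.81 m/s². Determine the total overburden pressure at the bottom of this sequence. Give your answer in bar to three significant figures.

glacial till: 2080 kg/m³ × 9.81 m/s² × 420 m = 8.570×10^6 Pa = 85.70 bar
dolomite: 2791 kg/m³ × 9.81 m/s² × 350 m = 9.583×10^6 Pa = 95.83 bar
chalk: 2067 kg/m³ × 9.81 m/s² × 989 m = 2.005×10^7 Pa = 200.5 bar
granite: 2700 kg/m³ × 9.81 m/s² × 37019 m = 9.805×10^8 Pa = 9805 bar
Total = 85.70 + 95.83 + 200.5 + 9805 = 10187 bar

10200 bar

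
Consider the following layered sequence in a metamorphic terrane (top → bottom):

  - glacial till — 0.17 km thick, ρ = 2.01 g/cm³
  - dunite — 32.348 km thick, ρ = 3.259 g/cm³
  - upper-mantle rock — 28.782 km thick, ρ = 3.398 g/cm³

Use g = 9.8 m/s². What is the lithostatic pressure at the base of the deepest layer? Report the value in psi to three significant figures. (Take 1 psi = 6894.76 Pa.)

glacial till: 2010 kg/m³ × 9.8 m/s² × 170 m = 3.349×10^6 Pa = 485.7 psi
dunite: 3259 kg/m³ × 9.8 m/s² × 32348 m = 1.033×10^9 Pa = 1.498×10^5 psi
upper-mantle rock: 3398 kg/m³ × 9.8 m/s² × 28782 m = 9.585×10^8 Pa = 1.390×10^5 psi
Total = 485.7 + 1.498×10^5 + 1.390×10^5 = 2.8934×10^5 psi

289000 psi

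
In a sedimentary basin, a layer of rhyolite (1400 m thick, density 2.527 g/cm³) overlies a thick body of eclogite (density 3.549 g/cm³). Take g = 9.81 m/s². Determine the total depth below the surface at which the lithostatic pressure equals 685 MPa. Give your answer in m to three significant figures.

20100 m

Pressure at base of upper layers: 2527×9.81×1400 = 3.471×10^7 Pa = 34.71 MPa
Remaining pressure to be supplied by eclogite: 6.850×10^8 − 3.471×10^7 = 6.503×10^8 Pa
Additional depth in eclogite = 6.503×10^8 Pa / (3549 kg/m³ × 9.81 m/s²) = 18678 m
Total depth = 1400 m + 18678 m = 20078 m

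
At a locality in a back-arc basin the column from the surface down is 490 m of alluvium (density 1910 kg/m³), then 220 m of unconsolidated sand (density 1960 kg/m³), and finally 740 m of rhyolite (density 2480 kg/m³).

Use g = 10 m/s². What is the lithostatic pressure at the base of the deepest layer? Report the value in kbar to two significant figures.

alluvium: 1910 kg/m³ × 10 m/s² × 490 m = 9.359×10^6 Pa = 0.09359 kbar
unconsolidated sand: 1960 kg/m³ × 10 m/s² × 220 m = 4.312×10^6 Pa = 0.04312 kbar
rhyolite: 2480 kg/m³ × 10 m/s² × 740 m = 1.835×10^7 Pa = 0.1835 kbar
Total = 0.09359 + 0.04312 + 0.1835 = 0.32023 kbar

0.32 kbar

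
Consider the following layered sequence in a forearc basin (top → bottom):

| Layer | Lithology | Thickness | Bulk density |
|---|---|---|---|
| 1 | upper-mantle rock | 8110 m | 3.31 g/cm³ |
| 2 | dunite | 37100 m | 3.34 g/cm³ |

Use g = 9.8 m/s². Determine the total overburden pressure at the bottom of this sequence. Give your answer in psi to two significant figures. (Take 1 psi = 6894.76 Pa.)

210000 psi

upper-mantle rock: 3310 kg/m³ × 9.8 m/s² × 8110 m = 2.631×10^8 Pa = 38155 psi
dunite: 3340 kg/m³ × 9.8 m/s² × 37100 m = 1.214×10^9 Pa = 1.761×10^5 psi
Total = 38155 + 1.761×10^5 = 2.1428×10^5 psi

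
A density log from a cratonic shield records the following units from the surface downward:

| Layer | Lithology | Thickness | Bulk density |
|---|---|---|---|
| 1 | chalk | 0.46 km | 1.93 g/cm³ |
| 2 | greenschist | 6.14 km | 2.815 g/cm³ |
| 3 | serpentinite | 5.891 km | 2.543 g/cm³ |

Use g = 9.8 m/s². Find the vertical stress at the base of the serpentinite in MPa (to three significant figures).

325 MPa

chalk: 1930 kg/m³ × 9.8 m/s² × 460 m = 8.700×10^6 Pa = 8.700 MPa
greenschist: 2815 kg/m³ × 9.8 m/s² × 6140 m = 1.694×10^8 Pa = 169.4 MPa
serpentinite: 2543 kg/m³ × 9.8 m/s² × 5891 m = 1.468×10^8 Pa = 146.8 MPa
Total = 8.700 + 169.4 + 146.8 = 324.90 MPa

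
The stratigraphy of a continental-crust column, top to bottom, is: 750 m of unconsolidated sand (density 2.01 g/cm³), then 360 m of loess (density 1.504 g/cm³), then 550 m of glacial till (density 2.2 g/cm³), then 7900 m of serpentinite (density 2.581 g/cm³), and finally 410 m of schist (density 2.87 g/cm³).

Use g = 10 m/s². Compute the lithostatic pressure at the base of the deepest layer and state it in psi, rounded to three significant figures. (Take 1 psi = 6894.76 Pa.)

unconsolidated sand: 2010 kg/m³ × 10 m/s² × 750 m = 1.507×10^7 Pa = 2186 psi
loess: 1504 kg/m³ × 10 m/s² × 360 m = 5.414×10^6 Pa = 785.3 psi
glacial till: 2200 kg/m³ × 10 m/s² × 550 m = 1.210×10^7 Pa = 1755 psi
serpentinite: 2581 kg/m³ × 10 m/s² × 7900 m = 2.039×10^8 Pa = 29573 psi
schist: 2870 kg/m³ × 10 m/s² × 410 m = 1.177×10^7 Pa = 1707 psi
Total = 2186 + 785.3 + 1755 + 29573 + 1707 = 36006 psi

36000 psi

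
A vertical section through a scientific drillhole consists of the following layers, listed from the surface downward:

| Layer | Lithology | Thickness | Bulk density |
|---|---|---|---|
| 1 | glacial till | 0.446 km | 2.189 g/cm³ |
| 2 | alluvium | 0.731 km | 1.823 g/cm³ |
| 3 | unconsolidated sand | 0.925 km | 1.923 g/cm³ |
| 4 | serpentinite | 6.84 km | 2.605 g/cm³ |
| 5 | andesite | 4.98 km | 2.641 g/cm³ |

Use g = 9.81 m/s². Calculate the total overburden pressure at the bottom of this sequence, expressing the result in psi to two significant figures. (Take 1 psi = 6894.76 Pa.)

glacial till: 2189 kg/m³ × 9.81 m/s² × 446 m = 9.577×10^6 Pa = 1389 psi
alluvium: 1823 kg/m³ × 9.81 m/s² × 731 m = 1.307×10^7 Pa = 1896 psi
unconsolidated sand: 1923 kg/m³ × 9.81 m/s² × 925 m = 1.745×10^7 Pa = 2531 psi
serpentinite: 2605 kg/m³ × 9.81 m/s² × 6840 m = 1.748×10^8 Pa = 25352 psi
andesite: 2641 kg/m³ × 9.81 m/s² × 4980 m = 1.290×10^8 Pa = 18713 psi
Total = 1389 + 1896 + 2531 + 25352 + 18713 = 49881 psi

50000 psi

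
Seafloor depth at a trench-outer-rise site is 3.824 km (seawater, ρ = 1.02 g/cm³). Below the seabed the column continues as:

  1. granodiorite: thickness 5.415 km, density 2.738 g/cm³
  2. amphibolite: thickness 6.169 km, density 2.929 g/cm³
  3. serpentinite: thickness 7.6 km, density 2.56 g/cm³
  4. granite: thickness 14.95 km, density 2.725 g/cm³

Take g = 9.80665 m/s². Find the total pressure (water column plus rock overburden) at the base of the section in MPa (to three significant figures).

seawater: 1020 kg/m³ × 9.80665 m/s² × 3824 m = 3.825×10^7 Pa = 38.25 MPa
granodiorite: 2738 kg/m³ × 9.80665 m/s² × 5415 m = 1.454×10^8 Pa = 145.4 MPa
amphibolite: 2929 kg/m³ × 9.80665 m/s² × 6169 m = 1.772×10^8 Pa = 177.2 MPa
serpentinite: 2560 kg/m³ × 9.80665 m/s² × 7600 m = 1.908×10^8 Pa = 190.8 MPa
granite: 2725 kg/m³ × 9.80665 m/s² × 14950 m = 3.995×10^8 Pa = 399.5 MPa
Total = 38.25 + 145.4 + 177.2 + 190.8 + 399.5 = 951.15 MPa

951 MPa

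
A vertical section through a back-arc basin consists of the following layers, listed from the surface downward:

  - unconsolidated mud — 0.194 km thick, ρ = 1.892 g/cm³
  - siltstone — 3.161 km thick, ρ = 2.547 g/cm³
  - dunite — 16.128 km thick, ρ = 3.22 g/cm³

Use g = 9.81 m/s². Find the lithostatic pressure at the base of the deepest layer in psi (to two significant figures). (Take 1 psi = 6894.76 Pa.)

86000 psi

unconsolidated mud: 1892 kg/m³ × 9.81 m/s² × 194 m = 3.601×10^6 Pa = 522.2 psi
siltstone: 2547 kg/m³ × 9.81 m/s² × 3161 m = 7.898×10^7 Pa = 11455 psi
dunite: 3220 kg/m³ × 9.81 m/s² × 16128 m = 5.095×10^8 Pa = 73890 psi
Total = 522.2 + 11455 + 73890 = 85868 psi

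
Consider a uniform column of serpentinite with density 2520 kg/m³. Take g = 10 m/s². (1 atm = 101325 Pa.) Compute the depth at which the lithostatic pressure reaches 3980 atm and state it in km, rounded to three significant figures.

h = P/(ρg) = 3980 atm / (2520 kg/m³ × 10 m/s²) = 4.033×10^8 Pa / 25200 Pa/m = 16003 m
= 16.003 km

16.0 km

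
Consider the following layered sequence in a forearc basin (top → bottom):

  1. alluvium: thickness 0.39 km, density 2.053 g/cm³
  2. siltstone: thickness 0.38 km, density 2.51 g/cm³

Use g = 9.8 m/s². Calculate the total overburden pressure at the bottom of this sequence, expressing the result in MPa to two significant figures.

alluvium: 2053 kg/m³ × 9.8 m/s² × 390 m = 7.847×10^6 Pa = 7.847 MPa
siltstone: 2510 kg/m³ × 9.8 m/s² × 380 m = 9.347×10^6 Pa = 9.347 MPa
Total = 7.847 + 9.347 = 17.194 MPa

17 MPa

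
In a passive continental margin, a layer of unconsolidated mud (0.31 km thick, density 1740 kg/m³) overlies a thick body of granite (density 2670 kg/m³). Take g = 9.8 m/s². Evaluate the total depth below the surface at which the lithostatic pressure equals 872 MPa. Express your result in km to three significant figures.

Pressure at base of upper layers: 1740×9.8×310 = 5.286×10^6 Pa = 5.286 MPa
Remaining pressure to be supplied by granite: 8.720×10^8 − 5.286×10^6 = 8.667×10^8 Pa
Additional depth in granite = 8.667×10^8 Pa / (2670 kg/m³ × 9.8 m/s²) = 33124 m
Total depth = 310 m + 33124 m = 33434 m
= 33.434 km

33.4 km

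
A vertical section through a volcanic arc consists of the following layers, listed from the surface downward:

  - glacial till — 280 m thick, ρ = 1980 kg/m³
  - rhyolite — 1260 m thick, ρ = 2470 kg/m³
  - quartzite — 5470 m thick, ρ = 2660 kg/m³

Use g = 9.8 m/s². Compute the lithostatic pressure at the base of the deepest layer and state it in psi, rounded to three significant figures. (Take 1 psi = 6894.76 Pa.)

glacial till: 1980 kg/m³ × 9.8 m/s² × 280 m = 5.433×10^6 Pa = 788.0 psi
rhyolite: 2470 kg/m³ × 9.8 m/s² × 1260 m = 3.050×10^7 Pa = 4424 psi
quartzite: 2660 kg/m³ × 9.8 m/s² × 5470 m = 1.426×10^8 Pa = 20681 psi
Total = 788.0 + 4424 + 20681 = 25893 psi

25900 psi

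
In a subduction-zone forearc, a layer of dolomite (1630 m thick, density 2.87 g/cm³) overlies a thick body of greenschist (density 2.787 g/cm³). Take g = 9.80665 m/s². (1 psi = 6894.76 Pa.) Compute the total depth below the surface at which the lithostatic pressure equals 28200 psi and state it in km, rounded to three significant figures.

7.07 km

Pressure at base of upper layers: 2870×9.80665×1630 = 4.588×10^7 Pa = 6654 psi
Remaining pressure to be supplied by greenschist: 1.944×10^8 − 4.588×10^7 = 1.486×10^8 Pa
Additional depth in greenschist = 1.486×10^8 Pa / (2787 kg/m³ × 9.80665 m/s²) = 5435.4 m
Total depth = 1630 m + 5435.4 m = 7065.4 m
= 7.0654 km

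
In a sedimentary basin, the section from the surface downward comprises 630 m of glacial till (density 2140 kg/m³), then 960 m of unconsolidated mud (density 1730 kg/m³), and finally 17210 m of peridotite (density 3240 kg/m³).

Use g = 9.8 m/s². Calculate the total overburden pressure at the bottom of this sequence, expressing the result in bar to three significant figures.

glacial till: 2140 kg/m³ × 9.8 m/s² × 630 m = 1.321×10^7 Pa = 132.1 bar
unconsolidated mud: 1730 kg/m³ × 9.8 m/s² × 960 m = 1.628×10^7 Pa = 162.8 bar
peridotite: 3240 kg/m³ × 9.8 m/s² × 17210 m = 5.465×10^8 Pa = 5465 bar
Total = 132.1 + 162.8 + 5465 = 5759.4 bar

5760 bar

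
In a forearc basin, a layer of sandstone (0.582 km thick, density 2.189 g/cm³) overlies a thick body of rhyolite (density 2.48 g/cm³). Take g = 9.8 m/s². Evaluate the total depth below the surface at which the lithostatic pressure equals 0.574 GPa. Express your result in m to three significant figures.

Pressure at base of upper layers: 2189×9.8×582 = 1.249×10^7 Pa = 0.01249 GPa
Remaining pressure to be supplied by rhyolite: 5.740×10^8 − 1.249×10^7 = 5.615×10^8 Pa
Additional depth in rhyolite = 5.615×10^8 Pa / (2480 kg/m³ × 9.8 m/s²) = 23104 m
Total depth = 582 m + 23104 m = 23686 m

23700 m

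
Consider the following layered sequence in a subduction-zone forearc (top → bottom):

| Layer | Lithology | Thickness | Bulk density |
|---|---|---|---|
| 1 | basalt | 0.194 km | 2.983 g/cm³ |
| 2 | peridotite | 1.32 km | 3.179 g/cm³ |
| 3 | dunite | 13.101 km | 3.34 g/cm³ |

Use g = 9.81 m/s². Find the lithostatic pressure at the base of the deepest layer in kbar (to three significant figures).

basalt: 2983 kg/m³ × 9.81 m/s² × 194 m = 5.677×10^6 Pa = 0.05677 kbar
peridotite: 3179 kg/m³ × 9.81 m/s² × 1320 m = 4.117×10^7 Pa = 0.4117 kbar
dunite: 3340 kg/m³ × 9.81 m/s² × 13101 m = 4.293×10^8 Pa = 4.293 kbar
Total = 0.05677 + 0.4117 + 4.293 = 4.7610 kbar

4.76 kbar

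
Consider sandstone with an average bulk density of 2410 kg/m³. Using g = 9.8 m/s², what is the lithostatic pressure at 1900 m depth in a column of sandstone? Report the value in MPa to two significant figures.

45 MPa

sandstone: 2410 kg/m³ × 9.8 m/s² × 1900 m = 4.487×10^7 Pa = 44.87 MPa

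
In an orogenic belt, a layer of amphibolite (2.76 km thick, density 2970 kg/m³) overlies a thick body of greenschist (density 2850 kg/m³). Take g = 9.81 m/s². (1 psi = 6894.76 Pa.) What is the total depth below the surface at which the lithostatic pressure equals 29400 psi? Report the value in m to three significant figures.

Pressure at base of upper layers: 2970×9.81×2760 = 8.041×10^7 Pa = 11663 psi
Remaining pressure to be supplied by greenschist: 2.027×10^8 − 8.041×10^7 = 1.223×10^8 Pa
Additional depth in greenschist = 1.223×10^8 Pa / (2850 kg/m³ × 9.81 m/s²) = 4374.0 m
Total depth = 2760 m + 4374.0 m = 7134.0 m

7130 m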